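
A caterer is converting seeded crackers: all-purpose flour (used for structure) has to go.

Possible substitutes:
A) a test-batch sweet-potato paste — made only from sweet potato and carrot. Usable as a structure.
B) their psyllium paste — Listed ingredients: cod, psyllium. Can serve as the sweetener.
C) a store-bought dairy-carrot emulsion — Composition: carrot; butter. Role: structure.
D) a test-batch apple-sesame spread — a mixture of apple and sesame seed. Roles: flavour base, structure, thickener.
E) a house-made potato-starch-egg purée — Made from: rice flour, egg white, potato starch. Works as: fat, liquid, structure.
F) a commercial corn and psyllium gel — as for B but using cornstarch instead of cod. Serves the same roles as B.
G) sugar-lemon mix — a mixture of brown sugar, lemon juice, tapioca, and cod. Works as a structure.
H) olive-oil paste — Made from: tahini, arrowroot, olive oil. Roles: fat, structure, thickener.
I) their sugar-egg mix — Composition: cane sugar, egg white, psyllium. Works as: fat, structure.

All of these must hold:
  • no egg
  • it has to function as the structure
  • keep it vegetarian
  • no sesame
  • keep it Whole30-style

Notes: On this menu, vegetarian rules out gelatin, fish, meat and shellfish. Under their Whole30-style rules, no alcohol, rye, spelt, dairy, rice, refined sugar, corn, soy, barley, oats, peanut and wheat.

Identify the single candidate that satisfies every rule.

A

A: every rule checks out — OK
B: not usable as a structure; has cod, so not vegetarian — out
C: has butter, so not Whole30-style — out
D: has sesame seed, so not sesame-free — out
E: has rice flour, so not Whole30-style; has egg white, so not egg-free — no
F: not usable as a structure; has cornstarch, so not Whole30-style — out
G: has cod, so not vegetarian; has brown sugar, so not Whole30-style — reject
H: has tahini, so not sesame-free — out
I: has cane sugar, so not Whole30-style; has egg white, so not egg-free — out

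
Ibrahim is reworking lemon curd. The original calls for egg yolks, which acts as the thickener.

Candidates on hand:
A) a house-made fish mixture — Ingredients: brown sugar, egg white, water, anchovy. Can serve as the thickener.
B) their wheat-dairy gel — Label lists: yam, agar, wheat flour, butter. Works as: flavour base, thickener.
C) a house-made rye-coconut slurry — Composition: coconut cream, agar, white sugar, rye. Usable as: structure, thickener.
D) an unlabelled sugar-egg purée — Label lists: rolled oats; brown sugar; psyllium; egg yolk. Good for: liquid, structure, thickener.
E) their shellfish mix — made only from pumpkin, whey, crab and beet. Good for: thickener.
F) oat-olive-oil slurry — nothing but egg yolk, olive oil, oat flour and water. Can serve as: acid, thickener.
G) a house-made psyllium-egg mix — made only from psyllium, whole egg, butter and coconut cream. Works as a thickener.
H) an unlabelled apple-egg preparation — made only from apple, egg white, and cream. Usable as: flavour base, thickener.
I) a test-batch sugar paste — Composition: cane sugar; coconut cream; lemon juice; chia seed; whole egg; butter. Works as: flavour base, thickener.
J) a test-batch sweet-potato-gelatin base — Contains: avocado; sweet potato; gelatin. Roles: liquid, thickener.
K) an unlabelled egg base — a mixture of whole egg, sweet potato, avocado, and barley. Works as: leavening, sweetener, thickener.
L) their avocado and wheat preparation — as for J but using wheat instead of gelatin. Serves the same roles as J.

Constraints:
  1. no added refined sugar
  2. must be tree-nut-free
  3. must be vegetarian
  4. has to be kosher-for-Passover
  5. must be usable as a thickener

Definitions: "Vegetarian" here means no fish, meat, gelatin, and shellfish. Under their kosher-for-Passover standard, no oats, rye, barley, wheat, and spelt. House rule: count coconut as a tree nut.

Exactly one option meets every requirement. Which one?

H

A: has anchovy, so not vegetarian; has brown sugar, so not no-added-sugar — out
B: has wheat flour, so not kosher-for-Passover — reject
C: has rye, so not kosher-for-Passover; has coconut cream, so not tree-nut-free (and 1 more) — out
D: has rolled oats, so not kosher-for-Passover; has brown sugar, so not no-added-sugar — no
E: has crab, so not vegetarian — reject
F: has oat flour, so not kosher-for-Passover — reject
G: has coconut cream, so not tree-nut-free — out
H: nothing on the exclusion list — valid
I: has coconut cream, so not tree-nut-free; has cane sugar, so not no-added-sugar — out
J: has gelatin, so not vegetarian — no
K: has barley, so not kosher-for-Passover — no
L: has wheat, so not kosher-for-Passover — out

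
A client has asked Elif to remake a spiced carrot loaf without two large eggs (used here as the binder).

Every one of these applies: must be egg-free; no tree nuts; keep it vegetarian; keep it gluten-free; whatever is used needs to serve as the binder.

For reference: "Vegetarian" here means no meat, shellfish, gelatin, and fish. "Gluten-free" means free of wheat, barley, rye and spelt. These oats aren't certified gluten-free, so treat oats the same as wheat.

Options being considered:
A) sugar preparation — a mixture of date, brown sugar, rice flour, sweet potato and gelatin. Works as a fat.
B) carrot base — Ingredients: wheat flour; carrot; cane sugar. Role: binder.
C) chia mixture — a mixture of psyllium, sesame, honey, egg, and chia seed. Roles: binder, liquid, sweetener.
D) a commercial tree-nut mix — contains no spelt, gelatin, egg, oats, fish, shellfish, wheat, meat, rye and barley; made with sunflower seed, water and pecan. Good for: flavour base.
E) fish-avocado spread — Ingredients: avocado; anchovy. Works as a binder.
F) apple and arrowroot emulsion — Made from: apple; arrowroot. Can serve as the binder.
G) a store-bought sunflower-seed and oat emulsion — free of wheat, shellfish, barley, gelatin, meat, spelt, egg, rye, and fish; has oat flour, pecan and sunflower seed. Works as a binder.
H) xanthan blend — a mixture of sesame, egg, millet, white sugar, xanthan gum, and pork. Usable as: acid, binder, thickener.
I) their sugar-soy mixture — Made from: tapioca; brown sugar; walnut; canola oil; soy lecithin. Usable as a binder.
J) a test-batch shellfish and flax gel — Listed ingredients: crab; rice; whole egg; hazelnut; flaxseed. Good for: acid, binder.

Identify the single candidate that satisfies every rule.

A: not usable as a binder; has gelatin, so not vegetarian — reject
B: has wheat flour, so not gluten-free — reject
C: has egg, so not egg-free — out
D: not usable as a binder; has pecan, so not tree-nut-free — no
E: has anchovy, so not vegetarian — no
F: no tree nuts, gluten-free — OK
G: has oat flour, so not gluten-free; has pecan, so not tree-nut-free — out
H: has pork, so not vegetarian; has egg, so not egg-free — out
I: has walnut, so not tree-nut-free — reject
J: has crab, so not vegetarian; has whole egg, so not egg-free (and 1 more) — reject

F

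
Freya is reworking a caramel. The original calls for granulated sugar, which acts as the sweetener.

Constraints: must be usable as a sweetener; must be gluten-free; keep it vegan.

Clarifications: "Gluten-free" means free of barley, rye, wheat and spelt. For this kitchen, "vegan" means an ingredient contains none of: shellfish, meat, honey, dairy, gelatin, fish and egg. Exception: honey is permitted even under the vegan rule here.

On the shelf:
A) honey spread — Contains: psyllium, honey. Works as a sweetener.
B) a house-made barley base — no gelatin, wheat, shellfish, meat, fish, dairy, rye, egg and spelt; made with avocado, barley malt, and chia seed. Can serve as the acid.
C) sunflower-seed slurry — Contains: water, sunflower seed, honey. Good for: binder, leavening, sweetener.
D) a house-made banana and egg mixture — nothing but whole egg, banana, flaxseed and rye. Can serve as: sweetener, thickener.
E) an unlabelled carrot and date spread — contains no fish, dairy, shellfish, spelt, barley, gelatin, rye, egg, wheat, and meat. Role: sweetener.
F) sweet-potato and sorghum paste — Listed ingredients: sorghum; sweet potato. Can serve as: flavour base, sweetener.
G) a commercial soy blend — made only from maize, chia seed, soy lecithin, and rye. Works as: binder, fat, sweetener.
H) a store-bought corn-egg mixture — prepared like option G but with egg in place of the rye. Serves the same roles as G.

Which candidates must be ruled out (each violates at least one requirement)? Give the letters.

A: honey is permitted under the vegan carve-out; nothing else excluded — valid
B: not usable as a sweetener; has barley malt, so not gluten-free — out
C: honey is permitted under the vegan carve-out; nothing else excluded — keep
D: has rye, so not gluten-free; has whole egg, so not vegan — no
E: works as a sweetener, gluten-free, vegan — OK
F: only sorghum and sweet potato; none excluded — valid
G: has rye, so not gluten-free — no
H: has egg, so not vegan — out

B, D, G, H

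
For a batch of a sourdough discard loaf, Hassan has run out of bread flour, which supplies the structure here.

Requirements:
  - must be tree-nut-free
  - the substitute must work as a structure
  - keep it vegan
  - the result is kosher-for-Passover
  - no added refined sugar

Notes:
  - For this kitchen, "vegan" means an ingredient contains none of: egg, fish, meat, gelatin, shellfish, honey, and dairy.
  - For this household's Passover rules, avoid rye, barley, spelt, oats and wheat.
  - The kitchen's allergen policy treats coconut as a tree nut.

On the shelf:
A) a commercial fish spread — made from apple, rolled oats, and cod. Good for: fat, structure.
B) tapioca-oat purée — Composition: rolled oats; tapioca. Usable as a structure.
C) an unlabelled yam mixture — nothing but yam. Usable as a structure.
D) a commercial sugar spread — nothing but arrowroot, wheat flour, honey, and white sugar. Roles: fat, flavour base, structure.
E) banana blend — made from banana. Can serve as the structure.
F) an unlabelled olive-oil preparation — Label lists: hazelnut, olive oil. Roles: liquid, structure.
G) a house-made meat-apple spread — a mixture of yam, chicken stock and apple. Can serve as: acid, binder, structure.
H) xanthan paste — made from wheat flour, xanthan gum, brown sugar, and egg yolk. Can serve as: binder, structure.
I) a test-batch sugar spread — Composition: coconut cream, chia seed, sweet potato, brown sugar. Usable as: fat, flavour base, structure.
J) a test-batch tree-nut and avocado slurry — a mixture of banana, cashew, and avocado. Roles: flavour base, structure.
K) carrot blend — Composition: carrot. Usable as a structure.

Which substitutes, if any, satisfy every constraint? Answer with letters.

A: has cod, so not vegan; has rolled oats, so not kosher-for-Passover — out
B: has rolled oats, so not kosher-for-Passover — reject
C: only yam; none excluded — keep
D: has honey, so not vegan; has wheat flour, so not kosher-for-Passover (and 1 more) — out
E: only banana; none excluded — keep
F: has hazelnut, so not tree-nut-free — reject
G: has chicken stock, so not vegan — no
H: has egg yolk, so not vegan; has wheat flour, so not kosher-for-Passover (and 1 more) — reject
I: has brown sugar, so not no-added-sugar; has coconut cream, so not tree-nut-free — no
J: has cashew, so not tree-nut-free — no
K: kosher-for-Passover, tree-nut-free — keep

C, E, K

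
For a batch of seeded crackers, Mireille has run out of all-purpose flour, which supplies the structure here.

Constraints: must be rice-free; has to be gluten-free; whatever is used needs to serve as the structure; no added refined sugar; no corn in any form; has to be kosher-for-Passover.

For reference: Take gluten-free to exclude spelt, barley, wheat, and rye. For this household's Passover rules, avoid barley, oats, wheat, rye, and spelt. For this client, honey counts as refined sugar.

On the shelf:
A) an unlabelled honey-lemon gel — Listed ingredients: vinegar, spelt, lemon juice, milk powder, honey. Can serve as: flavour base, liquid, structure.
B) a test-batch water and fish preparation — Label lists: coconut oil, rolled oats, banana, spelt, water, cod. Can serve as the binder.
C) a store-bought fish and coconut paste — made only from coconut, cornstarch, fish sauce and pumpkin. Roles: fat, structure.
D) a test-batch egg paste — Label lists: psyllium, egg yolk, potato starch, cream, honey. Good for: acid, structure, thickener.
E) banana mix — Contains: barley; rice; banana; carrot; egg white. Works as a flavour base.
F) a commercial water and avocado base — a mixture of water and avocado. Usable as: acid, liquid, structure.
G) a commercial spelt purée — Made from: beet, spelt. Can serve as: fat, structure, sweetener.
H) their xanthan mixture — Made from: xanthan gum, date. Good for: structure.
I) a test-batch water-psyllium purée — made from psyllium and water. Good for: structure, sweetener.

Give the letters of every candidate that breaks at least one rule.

A, B, C, D, E, G

A: has spelt, so not gluten-free; has spelt, so not kosher-for-Passover (and 1 more) — no
B: not usable as a structure; has spelt, so not gluten-free (and 1 more) — out
C: has cornstarch, so not corn-free — out
D: has honey, so not no-added-sugar — reject
E: not usable as a structure; has barley, so not gluten-free (and 2 more) — out
F: works as a structure, no corn, gluten-free — OK
G: has spelt, so not gluten-free; has spelt, so not kosher-for-Passover — no
H: every rule checks out — keep
I: works as a structure, gluten-free, kosher-for-Passover — keep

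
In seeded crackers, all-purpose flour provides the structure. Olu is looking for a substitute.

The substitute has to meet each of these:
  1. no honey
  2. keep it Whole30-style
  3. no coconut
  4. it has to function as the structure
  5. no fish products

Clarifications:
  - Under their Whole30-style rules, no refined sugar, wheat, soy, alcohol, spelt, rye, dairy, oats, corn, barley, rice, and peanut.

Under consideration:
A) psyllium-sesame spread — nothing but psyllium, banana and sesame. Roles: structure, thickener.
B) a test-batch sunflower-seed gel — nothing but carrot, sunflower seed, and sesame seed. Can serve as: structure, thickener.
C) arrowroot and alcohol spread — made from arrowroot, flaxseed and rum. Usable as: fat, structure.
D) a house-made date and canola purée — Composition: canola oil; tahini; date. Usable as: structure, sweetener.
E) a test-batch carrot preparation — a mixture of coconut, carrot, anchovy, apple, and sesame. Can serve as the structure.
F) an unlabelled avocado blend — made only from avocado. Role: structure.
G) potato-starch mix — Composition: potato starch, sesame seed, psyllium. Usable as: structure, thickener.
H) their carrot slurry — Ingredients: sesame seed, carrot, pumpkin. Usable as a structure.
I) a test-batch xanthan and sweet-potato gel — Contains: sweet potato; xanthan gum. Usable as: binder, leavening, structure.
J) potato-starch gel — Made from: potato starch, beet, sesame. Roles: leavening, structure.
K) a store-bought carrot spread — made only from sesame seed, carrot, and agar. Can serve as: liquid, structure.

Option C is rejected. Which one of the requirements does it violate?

usable as a structure: satisfied
Whole30-style: has rum — fails
coconut-free: satisfied
fish-free: satisfied
honey-free: satisfied

Whole30-style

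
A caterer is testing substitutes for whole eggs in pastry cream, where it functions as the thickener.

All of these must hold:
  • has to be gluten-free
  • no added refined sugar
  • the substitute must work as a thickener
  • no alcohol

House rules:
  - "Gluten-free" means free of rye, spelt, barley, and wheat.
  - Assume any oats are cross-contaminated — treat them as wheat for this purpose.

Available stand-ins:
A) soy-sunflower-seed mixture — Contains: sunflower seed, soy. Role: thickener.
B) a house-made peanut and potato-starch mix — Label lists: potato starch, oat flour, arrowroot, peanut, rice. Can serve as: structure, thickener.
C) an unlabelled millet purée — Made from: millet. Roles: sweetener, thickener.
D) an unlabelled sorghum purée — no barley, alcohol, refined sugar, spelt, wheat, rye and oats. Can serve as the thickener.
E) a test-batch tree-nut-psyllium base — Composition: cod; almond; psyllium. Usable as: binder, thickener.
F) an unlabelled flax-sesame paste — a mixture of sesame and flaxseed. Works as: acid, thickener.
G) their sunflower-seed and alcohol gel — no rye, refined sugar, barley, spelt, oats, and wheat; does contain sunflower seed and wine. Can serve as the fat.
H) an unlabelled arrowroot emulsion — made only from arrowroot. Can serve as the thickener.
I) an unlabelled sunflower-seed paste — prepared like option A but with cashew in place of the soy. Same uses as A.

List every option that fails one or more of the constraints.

A: only soy and sunflower seed; none excluded — keep
B: has oat flour, so not gluten-free — no
C: gluten-free, no refined sugar — keep
D: gluten-free, no refined sugar — valid
E: no alcohol, no refined sugar — keep
F: works as a thickener, no refined sugar, gluten-free — keep
G: not usable as a thickener; has wine, so not alcohol-free — out
H: works as a thickener, no refined sugar, gluten-free — valid
I: works as a thickener, no refined sugar, gluten-free — keep

B, G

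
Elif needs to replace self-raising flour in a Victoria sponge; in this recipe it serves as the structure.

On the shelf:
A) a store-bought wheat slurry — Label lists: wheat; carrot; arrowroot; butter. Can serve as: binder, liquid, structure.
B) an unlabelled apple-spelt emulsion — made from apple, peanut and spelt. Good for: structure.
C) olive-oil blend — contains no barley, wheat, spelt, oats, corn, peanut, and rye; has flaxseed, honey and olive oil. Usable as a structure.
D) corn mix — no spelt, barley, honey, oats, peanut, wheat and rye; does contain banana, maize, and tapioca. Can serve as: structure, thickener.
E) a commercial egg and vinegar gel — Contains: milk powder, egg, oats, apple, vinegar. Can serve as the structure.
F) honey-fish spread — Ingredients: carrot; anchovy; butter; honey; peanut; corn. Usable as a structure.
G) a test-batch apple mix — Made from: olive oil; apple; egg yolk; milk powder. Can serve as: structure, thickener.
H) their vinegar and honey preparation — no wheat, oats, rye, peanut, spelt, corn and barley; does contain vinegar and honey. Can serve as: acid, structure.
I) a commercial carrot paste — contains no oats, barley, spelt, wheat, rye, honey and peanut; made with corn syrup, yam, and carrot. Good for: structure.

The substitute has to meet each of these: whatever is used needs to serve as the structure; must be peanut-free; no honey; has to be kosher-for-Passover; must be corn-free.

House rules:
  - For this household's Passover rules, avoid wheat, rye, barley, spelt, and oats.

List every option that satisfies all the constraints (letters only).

A: has wheat, so not kosher-for-Passover — out
B: has spelt, so not kosher-for-Passover; has peanut, so not peanut-free — reject
C: has honey, so not honey-free — out
D: has maize, so not corn-free — reject
E: has oats, so not kosher-for-Passover — no
F: has peanut, so not peanut-free; has honey, so not honey-free (and 1 more) — reject
G: works as a structure, no peanut, no honey — valid
H: has honey, so not honey-free — out
I: has corn syrup, so not corn-free — no

G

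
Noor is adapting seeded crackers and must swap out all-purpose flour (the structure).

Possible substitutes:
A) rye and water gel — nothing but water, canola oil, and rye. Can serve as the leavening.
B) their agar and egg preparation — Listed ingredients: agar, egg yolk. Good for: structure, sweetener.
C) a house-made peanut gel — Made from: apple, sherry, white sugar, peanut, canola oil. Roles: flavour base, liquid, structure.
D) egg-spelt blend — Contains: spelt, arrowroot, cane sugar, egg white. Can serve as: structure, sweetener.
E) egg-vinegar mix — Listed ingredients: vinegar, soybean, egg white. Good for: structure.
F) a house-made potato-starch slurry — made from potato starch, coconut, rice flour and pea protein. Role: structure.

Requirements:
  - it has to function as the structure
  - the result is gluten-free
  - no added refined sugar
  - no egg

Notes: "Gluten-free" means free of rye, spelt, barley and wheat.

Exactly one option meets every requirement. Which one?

F

A: not usable as a structure; has rye, so not gluten-free — reject
B: has egg yolk, so not egg-free — reject
C: has white sugar, so not no-added-sugar — reject
D: has spelt, so not gluten-free; has egg white, so not egg-free (and 1 more) — reject
E: has egg white, so not egg-free — no
F: gluten-free, no egg — valid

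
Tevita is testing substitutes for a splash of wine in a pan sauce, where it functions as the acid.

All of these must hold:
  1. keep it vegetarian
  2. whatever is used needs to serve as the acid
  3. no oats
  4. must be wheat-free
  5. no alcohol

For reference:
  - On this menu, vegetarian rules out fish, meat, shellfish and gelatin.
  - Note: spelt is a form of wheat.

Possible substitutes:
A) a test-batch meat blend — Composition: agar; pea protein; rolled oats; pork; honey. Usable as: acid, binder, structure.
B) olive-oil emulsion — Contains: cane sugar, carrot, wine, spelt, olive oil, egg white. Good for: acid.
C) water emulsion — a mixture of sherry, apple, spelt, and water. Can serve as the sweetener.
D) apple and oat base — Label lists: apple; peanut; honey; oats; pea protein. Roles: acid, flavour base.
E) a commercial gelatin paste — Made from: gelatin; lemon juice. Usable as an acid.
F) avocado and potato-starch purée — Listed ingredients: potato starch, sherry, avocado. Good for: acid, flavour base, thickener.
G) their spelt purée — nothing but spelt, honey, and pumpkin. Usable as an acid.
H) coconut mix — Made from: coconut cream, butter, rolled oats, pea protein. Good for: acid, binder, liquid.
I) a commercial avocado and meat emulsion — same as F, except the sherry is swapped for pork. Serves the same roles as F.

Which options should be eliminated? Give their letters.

A: has pork, so not vegetarian; has rolled oats, so not oat-free — reject
B: has wine, so not alcohol-free; has spelt, so not wheat-free — reject
C: not usable as an acid; has sherry, so not alcohol-free (and 1 more) — no
D: has oats, so not oat-free — out
E: has gelatin, so not vegetarian — out
F: has sherry, so not alcohol-free — reject
G: has spelt, so not wheat-free — reject
H: has rolled oats, so not oat-free — out
I: has pork, so not vegetarian — out

A, B, C, D, E, F, G, H, I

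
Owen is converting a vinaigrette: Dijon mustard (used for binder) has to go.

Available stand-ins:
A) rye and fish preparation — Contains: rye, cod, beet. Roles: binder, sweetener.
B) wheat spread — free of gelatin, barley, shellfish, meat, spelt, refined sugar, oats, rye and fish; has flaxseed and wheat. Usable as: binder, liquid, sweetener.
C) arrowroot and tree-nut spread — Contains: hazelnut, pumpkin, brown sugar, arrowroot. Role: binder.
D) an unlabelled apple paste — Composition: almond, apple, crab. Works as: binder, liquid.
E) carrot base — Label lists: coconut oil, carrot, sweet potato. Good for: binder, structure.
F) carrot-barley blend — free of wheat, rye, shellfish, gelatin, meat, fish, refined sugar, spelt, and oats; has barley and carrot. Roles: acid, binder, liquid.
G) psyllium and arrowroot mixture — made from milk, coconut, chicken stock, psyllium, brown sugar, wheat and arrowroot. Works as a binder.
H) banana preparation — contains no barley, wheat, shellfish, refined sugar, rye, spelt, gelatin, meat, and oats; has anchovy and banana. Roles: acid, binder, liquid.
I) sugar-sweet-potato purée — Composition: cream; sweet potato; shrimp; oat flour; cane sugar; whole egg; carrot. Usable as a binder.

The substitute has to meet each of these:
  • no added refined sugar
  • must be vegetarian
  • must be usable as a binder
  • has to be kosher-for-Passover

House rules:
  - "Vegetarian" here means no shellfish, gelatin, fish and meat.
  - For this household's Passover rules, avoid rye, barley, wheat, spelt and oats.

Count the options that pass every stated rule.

A: has cod, so not vegetarian; has rye, so not kosher-for-Passover — no
B: has wheat, so not kosher-for-Passover — reject
C: has brown sugar, so not no-added-sugar — no
D: has crab, so not vegetarian — reject
E: only coconut oil, carrot, and sweet potato; none excluded — keep
F: has barley, so not kosher-for-Passover — reject
G: has chicken stock, so not vegetarian; has wheat, so not kosher-for-Passover (and 1 more) — no
H: has anchovy, so not vegetarian — no
I: has shrimp, so not vegetarian; has oat flour, so not kosher-for-Passover (and 1 more) — out

1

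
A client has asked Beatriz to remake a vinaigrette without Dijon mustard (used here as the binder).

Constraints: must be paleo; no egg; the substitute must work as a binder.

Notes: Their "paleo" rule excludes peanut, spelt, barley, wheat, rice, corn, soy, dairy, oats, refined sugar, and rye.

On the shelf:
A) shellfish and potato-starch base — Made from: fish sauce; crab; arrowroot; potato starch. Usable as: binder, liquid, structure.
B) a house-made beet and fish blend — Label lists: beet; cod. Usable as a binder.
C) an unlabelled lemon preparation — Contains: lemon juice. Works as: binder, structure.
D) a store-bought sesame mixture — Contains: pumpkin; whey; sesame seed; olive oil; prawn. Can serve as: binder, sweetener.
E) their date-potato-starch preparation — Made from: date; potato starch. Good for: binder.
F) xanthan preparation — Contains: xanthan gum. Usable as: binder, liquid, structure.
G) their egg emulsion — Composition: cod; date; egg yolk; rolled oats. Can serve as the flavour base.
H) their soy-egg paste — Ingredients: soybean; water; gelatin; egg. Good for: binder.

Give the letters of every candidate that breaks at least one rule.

A: every rule checks out — OK
B: every rule checks out — OK
C: only lemon juice; none excluded — keep
D: has whey, so not paleo — reject
E: every rule checks out — valid
F: all constraints satisfied — keep
G: not usable as a binder; has rolled oats, so not paleo (and 1 more) — out
H: has soybean, so not paleo; has egg, so not egg-free — no

D, G, H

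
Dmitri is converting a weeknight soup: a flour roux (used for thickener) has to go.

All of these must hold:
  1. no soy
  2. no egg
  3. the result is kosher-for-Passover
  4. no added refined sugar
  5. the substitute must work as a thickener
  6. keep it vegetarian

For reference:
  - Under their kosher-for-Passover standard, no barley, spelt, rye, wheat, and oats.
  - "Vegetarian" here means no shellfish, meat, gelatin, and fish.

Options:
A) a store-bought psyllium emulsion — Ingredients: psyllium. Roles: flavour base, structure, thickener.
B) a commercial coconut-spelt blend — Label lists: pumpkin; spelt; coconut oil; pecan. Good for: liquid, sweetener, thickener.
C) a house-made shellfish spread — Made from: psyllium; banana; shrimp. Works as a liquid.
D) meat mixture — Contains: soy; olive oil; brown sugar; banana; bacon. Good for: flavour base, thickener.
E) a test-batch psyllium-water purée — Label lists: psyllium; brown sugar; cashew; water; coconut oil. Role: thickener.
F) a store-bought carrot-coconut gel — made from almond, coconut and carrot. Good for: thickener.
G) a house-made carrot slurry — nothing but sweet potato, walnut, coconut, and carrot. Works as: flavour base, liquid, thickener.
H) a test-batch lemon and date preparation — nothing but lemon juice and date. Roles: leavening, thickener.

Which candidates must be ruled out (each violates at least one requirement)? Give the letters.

A: all constraints satisfied — OK
B: has spelt, so not kosher-for-Passover — reject
C: not usable as a thickener; has shrimp, so not vegetarian — out
D: has bacon, so not vegetarian; has soy, so not soy-free (and 1 more) — reject
E: has brown sugar, so not no-added-sugar — reject
F: every rule checks out — keep
G: coconut and walnut etc. — none of it excluded — OK
H: no egg, no refined sugar — keep

B, C, D, E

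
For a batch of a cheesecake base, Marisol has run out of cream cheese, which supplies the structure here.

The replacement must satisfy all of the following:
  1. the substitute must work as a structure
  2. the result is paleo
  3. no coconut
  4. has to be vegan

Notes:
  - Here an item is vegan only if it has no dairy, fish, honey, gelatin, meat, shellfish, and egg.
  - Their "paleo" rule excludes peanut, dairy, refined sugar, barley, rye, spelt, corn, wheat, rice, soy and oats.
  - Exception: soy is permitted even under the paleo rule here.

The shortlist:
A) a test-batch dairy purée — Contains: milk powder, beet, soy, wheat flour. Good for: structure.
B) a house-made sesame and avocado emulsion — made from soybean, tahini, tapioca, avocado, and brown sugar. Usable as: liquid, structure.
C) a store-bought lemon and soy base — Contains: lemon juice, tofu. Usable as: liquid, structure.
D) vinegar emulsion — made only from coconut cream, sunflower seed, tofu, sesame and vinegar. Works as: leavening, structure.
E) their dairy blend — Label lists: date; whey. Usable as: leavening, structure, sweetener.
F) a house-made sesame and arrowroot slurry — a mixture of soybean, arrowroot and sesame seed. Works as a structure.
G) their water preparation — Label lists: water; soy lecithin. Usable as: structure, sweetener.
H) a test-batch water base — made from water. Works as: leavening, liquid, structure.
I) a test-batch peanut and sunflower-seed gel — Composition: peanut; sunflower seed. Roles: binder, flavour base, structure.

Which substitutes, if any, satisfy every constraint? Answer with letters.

C, F, G, H

A: has milk powder, so not vegan; has milk powder, so not paleo — out
B: has brown sugar, so not paleo — reject
C: soy is permitted under the paleo carve-out; nothing else excluded — OK
D: has coconut cream, so not coconut-free — out
E: has whey, so not vegan; has whey, so not paleo — reject
F: soy is permitted under the paleo carve-out; nothing else excluded — keep
G: soy is permitted under the paleo carve-out; nothing else excluded — OK
H: only water; none excluded — valid
I: has peanut, so not paleo — out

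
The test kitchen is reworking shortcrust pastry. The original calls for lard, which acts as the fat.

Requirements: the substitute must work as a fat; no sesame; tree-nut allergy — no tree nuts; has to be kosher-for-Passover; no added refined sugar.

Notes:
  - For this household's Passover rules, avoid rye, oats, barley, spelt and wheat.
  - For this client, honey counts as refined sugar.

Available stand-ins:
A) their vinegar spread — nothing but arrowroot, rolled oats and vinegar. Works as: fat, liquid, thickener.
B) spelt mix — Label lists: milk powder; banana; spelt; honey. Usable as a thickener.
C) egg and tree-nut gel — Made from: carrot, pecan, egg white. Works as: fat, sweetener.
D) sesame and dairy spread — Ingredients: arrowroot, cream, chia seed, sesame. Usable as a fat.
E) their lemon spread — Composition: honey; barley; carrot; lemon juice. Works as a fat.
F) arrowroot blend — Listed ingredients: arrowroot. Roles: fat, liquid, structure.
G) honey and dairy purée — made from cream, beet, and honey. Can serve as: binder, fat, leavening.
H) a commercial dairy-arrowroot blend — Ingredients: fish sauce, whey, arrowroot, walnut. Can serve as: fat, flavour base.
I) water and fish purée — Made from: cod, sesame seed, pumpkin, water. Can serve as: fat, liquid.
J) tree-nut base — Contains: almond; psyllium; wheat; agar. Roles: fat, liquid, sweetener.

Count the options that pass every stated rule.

A: has rolled oats, so not kosher-for-Passover — out
B: not usable as a fat; has spelt, so not kosher-for-Passover (and 1 more) — no
C: has pecan, so not tree-nut-free — out
D: has sesame, so not sesame-free — no
E: has barley, so not kosher-for-Passover; has honey, so not no-added-sugar — no
F: no tree nuts, no-added-sugar — keep
G: has honey, so not no-added-sugar — no
H: has walnut, so not tree-nut-free — no
I: has sesame seed, so not sesame-free — out
J: has wheat, so not kosher-for-Passover; has almond, so not tree-nut-free — reject

1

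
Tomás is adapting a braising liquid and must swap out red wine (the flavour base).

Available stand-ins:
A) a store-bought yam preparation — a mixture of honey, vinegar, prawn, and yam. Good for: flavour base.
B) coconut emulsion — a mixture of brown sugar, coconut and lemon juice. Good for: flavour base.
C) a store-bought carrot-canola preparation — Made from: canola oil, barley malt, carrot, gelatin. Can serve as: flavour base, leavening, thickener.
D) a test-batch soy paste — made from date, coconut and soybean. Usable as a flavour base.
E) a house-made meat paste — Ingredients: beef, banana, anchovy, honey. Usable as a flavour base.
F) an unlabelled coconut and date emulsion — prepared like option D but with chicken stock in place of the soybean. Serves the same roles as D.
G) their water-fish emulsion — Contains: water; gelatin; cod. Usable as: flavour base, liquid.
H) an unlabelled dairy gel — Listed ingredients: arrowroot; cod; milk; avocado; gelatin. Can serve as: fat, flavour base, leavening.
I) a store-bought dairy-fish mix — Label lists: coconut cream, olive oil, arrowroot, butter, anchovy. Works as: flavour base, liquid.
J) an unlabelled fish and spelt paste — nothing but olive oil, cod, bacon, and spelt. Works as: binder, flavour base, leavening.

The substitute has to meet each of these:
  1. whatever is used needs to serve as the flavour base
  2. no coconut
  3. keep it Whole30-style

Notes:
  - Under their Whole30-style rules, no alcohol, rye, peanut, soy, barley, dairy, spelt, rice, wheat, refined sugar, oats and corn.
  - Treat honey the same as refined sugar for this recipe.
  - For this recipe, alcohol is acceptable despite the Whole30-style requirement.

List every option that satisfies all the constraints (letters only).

A: has honey, so not Whole30-style — reject
B: has brown sugar, so not Whole30-style; has coconut, so not coconut-free — out
C: has barley malt, so not Whole30-style — no
D: has soybean, so not Whole30-style; has coconut, so not coconut-free — out
E: has honey, so not Whole30-style — no
F: has coconut, so not coconut-free — no
G: only cod, gelatin, and water; none excluded — OK
H: has milk, so not Whole30-style — out
I: has butter, so not Whole30-style; has coconut cream, so not coconut-free — out
J: has spelt, so not Whole30-style — out

G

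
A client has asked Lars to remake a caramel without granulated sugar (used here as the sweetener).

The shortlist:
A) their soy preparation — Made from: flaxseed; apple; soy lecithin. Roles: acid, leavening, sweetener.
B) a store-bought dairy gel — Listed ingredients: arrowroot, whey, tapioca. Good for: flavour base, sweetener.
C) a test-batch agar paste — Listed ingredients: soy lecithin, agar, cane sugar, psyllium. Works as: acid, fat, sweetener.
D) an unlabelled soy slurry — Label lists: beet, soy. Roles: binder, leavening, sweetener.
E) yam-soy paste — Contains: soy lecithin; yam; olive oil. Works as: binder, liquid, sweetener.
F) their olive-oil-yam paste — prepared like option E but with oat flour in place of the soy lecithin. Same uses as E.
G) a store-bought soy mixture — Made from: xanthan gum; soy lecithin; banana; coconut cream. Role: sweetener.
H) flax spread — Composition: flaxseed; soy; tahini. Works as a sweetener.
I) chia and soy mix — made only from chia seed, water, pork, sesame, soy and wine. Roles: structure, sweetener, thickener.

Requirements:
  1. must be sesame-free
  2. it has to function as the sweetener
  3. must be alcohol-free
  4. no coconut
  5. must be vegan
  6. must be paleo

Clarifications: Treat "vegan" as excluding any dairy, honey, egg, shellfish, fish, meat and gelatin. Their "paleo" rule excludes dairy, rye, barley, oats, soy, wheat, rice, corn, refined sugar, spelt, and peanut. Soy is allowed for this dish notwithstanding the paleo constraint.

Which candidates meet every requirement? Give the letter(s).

A, D, E

A: soy is permitted under the paleo carve-out; nothing else excluded — valid
B: has whey, so not vegan; has whey, so not paleo — out
C: has cane sugar, so not paleo — out
D: soy is permitted under the paleo carve-out; nothing else excluded — OK
E: soy is permitted under the paleo carve-out; nothing else excluded — keep
F: has oat flour, so not paleo — out
G: has coconut cream, so not coconut-free — reject
H: has tahini, so not sesame-free — out
I: has pork, so not vegan; has wine, so not alcohol-free (and 1 more) — no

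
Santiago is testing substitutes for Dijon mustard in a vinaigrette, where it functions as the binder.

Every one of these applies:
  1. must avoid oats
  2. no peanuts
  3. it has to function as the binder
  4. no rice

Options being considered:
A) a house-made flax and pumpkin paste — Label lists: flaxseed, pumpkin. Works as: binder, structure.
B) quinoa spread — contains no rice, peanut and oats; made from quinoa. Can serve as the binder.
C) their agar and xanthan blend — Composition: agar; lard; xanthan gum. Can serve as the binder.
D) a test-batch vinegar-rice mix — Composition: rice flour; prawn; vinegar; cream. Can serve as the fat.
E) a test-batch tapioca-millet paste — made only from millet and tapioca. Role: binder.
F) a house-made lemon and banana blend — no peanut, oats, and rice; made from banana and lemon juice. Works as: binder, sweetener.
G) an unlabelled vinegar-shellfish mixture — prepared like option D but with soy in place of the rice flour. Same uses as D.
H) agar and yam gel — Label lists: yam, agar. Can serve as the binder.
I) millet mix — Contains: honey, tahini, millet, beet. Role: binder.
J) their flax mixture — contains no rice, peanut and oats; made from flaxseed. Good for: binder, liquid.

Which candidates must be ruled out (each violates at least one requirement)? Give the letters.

D, G

A: only flaxseed and pumpkin; none excluded — valid
B: all constraints satisfied — valid
C: only lard, xanthan gum, and agar; none excluded — valid
D: not usable as a binder; has rice flour, so not rice-free — no
E: only millet and tapioca; none excluded — valid
F: works as a binder, no peanut, no oats — keep
G: not usable as a binder — no
H: works as a binder, no peanut, no rice — keep
I: no oats, no peanut — keep
J: works as a binder, no oats, no rice — valid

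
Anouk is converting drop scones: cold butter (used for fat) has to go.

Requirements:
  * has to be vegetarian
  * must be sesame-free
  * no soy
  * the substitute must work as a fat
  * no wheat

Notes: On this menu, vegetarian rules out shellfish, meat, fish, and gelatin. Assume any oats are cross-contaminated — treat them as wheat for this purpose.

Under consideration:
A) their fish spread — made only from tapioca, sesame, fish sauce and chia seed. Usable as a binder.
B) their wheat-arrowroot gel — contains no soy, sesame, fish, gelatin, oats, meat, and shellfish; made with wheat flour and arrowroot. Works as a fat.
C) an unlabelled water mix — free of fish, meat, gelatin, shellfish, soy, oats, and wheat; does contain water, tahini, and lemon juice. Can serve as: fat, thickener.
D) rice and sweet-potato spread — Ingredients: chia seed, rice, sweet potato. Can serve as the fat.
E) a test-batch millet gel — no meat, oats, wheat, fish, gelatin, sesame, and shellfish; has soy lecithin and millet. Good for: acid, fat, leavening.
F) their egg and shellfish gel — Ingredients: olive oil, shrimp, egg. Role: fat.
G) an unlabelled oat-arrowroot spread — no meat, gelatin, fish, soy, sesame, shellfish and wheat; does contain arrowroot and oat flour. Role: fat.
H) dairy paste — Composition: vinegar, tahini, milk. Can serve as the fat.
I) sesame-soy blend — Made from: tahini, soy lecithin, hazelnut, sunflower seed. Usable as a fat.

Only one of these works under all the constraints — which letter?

A: not usable as a fat; has fish sauce, so not vegetarian (and 1 more) — out
B: has wheat flour, so not wheat-free — reject
C: has tahini, so not sesame-free — no
D: works as a fat, no soy, no sesame — valid
E: has soy lecithin, so not soy-free — out
F: has shrimp, so not vegetarian — no
G: has oat flour, so not wheat-free — reject
H: has tahini, so not sesame-free — no
I: has tahini, so not sesame-free; has soy lecithin, so not soy-free — out

D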